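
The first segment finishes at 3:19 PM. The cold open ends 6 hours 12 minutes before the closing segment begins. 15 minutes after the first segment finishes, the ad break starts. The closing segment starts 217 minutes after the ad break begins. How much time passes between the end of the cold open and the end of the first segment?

The ad break starts at 3:19 PM + 15 min = 3:34 PM.
The closing segment starts at 3:34 PM + 217 min = 7:11 PM.
The cold open ends at 7:11 PM − 372 min = 12:59 PM.
From 12:59 PM to 3:19 PM is 140 minutes.

140 minutes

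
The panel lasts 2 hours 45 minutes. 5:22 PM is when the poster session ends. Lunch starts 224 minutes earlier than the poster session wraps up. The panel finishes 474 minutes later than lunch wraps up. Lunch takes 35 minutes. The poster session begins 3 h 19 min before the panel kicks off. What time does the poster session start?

Lunch starts at 5:22 PM − 224 min = 1:38 PM.
Lunch ends at 1:38 PM + 35 min = 2:13 PM.
The panel ends at 2:13 PM + 474 min = 10:07 PM.
The panel starts at 10:07 PM − 165 min = 7:22 PM.
The poster session starts at 7:22 PM − 199 min = 4:03 PM.

4:03 PM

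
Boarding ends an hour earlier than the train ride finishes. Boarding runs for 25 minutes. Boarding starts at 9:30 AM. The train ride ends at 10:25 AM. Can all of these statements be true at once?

Boarding ends at 10:25 AM − 60 min = 9:25 AM.
Boarding starts at 9:25 AM − 25 min = 9:00 AM.
But boarding is also said to start at 9:30 AM — a 30-minute conflict.

No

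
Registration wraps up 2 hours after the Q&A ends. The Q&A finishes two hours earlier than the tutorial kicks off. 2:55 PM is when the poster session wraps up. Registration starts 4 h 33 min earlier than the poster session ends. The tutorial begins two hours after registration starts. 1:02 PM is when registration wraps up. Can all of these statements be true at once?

No

Registration starts at 2:55 PM − 273 min = 10:22 AM.
The tutorial starts at 10:22 AM + 120 min = 12:22 PM.
The Q&A ends at 12:22 PM − 120 min = 10:22 AM.
Registration ends at 10:22 AM + 120 min = 12:22 PM.
But registration is also said to end at 1:02 PM — a 40-minute conflict.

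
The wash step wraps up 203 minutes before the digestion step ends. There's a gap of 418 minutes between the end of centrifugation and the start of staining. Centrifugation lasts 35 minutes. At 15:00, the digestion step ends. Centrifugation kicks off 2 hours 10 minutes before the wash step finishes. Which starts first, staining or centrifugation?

centrifugation

The wash step ends at 15:00 − 203 min = 11:37.
Centrifugation starts at 11:37 − 130 min = 09:27.
Centrifugation ends at 09:27 + 35 min = 10:02.
Staining starts at 10:02 + 418 min = 17:00.
Staining starts at 17:00 and centrifugation starts at 09:27, so centrifugation is first.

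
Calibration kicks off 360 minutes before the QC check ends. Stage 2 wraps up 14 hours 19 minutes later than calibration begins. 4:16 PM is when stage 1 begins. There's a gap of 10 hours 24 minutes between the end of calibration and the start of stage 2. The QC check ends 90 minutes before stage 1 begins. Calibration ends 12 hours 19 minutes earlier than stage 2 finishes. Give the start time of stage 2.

The QC check ends at 4:16 PM − 90 min = 2:46 PM.
Calibration starts at 2:46 PM − 360 min = 8:46 AM.
Stage 2 ends at 8:46 AM + 859 min = 11:05 PM.
Calibration ends at 11:05 PM − 739 min = 10:46 AM.
Stage 2 starts at 10:46 AM + 624 min = 9:10 PM.

9:10 PM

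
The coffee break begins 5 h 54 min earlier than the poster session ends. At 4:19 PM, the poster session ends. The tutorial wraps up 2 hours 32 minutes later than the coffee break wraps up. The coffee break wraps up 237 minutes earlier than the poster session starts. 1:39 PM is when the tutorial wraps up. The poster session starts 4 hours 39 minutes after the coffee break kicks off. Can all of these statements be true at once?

Yes

The coffee break starts at 4:19 PM − 354 min = 10:25 AM.
The poster session starts at 10:25 AM + 279 min = 3:04 PM.
The coffee break ends at 3:04 PM − 237 min = 11:07 AM.
The tutorial ends at 11:07 AM + 152 min = 1:39 PM.
That matches the stated 1:39 PM, so the schedule is consistent.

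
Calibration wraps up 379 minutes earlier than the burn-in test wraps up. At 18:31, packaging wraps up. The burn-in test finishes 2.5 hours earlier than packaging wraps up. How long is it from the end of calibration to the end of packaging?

The burn-in test ends at 18:31 − 150 min = 16:01.
Calibration ends at 16:01 − 379 min = 09:42.
From 09:42 to 18:31 is 8 hours 49 minutes.

8 hours 49 minutes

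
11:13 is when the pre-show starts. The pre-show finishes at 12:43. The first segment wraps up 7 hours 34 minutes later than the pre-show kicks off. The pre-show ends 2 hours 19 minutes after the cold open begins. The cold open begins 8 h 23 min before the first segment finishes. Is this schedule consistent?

Yes

The first segment ends at 11:13 + 454 min = 18:47.
The cold open starts at 18:47 − 503 min = 10:24.
The pre-show ends at 10:24 + 139 min = 12:43.
That matches the stated 12:43, so the schedule is consistent.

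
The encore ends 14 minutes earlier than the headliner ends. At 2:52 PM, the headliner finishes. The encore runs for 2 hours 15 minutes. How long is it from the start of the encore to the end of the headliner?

2 hours 29 minutes

The encore ends at 2:52 PM − 14 min = 2:38 PM.
The encore starts at 2:38 PM − 135 min = 12:23 PM.
From 12:23 PM to 2:52 PM is 2 hours 29 minutes.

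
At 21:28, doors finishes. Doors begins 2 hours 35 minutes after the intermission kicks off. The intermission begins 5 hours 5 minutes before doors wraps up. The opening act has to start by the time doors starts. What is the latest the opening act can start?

18:58

The intermission starts at 21:28 − 305 min = 16:23.
Doors starts at 16:23 + 155 min = 18:58.
The opening act is bounded by doors, so the latest it can start is 18:58.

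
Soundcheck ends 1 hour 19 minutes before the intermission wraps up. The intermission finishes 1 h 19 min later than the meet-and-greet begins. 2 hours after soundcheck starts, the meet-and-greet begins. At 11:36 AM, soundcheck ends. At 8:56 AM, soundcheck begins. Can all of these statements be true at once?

No

The meet-and-greet starts at 8:56 AM + 120 min = 10:56 AM.
The intermission ends at 10:56 AM + 79 min = 12:15 PM.
Soundcheck ends at 12:15 PM − 79 min = 10:56 AM.
But soundcheck is also said to end at 11:36 AM — a 40-minute conflict.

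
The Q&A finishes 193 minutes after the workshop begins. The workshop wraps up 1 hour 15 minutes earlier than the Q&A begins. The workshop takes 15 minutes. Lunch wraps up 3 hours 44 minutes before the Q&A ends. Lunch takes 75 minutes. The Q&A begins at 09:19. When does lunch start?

The workshop ends at 09:19 − 75 min = 08:04.
The workshop starts at 08:04 − 15 min = 07:49.
The Q&A ends at 07:49 + 193 min = 11:02.
Lunch ends at 11:02 − 224 min = 07:18.
Lunch starts at 07:18 − 75 min = 06:03.

06:03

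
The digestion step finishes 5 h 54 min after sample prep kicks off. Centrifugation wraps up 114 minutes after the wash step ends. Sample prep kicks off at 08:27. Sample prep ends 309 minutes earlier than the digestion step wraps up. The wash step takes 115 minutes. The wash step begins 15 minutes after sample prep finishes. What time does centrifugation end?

The digestion step ends at 08:27 + 354 min = 14:21.
Sample prep ends at 14:21 − 309 min = 09:12.
The wash step starts at 09:12 + 15 min = 09:27.
The wash step ends at 09:27 + 115 min = 11:22.
Centrifugation ends at 11:22 + 114 min = 13:16.

13:16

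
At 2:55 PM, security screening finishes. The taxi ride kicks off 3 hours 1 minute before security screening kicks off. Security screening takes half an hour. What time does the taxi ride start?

Security screening starts at 2:55 PM − 30 min = 2:25 PM.
The taxi ride starts at 2:25 PM − 181 min = 11:24 AM.

11:24 AM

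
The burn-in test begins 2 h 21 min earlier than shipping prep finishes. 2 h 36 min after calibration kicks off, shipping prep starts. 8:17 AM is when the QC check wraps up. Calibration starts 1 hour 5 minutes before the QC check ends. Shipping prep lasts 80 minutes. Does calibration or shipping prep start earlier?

Calibration starts at 8:17 AM − 65 min = 7:12 AM.
Shipping prep starts at 7:12 AM + 156 min = 9:48 AM.
Calibration starts at 7:12 AM and shipping prep starts at 9:48 AM, so calibration is first.

calibration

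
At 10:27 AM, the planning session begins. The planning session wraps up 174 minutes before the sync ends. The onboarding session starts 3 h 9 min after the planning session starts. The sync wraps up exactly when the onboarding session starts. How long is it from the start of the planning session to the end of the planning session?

15 minutes

The onboarding session starts at 10:27 AM + 189 min = 1:36 PM.
So the sync ends at 1:36 PM.
The planning session ends at 1:36 PM − 174 min = 10:42 AM.
From 10:27 AM to 10:42 AM is 15 minutes.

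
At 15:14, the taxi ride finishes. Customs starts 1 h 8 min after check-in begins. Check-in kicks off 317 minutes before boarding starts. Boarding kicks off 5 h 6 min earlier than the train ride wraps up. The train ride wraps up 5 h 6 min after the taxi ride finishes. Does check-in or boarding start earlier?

The train ride ends at 15:14 + 306 min = 20:20.
Boarding starts at 20:20 − 306 min = 15:14.
Check-in starts at 15:14 − 317 min = 09:57.
Check-in starts at 09:57 and boarding starts at 15:14, so check-in is first.

check-in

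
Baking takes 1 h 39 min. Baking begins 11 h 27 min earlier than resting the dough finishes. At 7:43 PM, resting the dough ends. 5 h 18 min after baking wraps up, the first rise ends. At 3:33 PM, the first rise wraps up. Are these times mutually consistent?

No

Baking starts at 7:43 PM − 687 min = 8:16 AM.
Baking ends at 8:16 AM + 99 min = 9:55 AM.
The first rise ends at 9:55 AM + 318 min = 3:13 PM.
But the first rise is also said to end at 3:33 PM — a 20-minute conflict.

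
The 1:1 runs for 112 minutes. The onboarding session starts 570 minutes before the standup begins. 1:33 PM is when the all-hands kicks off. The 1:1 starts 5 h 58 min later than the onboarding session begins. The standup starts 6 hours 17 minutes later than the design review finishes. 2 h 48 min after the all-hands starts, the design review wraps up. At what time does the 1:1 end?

The design review ends at 1:33 PM + 168 min = 4:21 PM.
The standup starts at 4:21 PM + 377 min = 10:38 PM.
The onboarding session starts at 10:38 PM − 570 min = 1:08 PM.
The 1:1 starts at 1:08 PM + 358 min = 7:06 PM.
The 1:1 ends at 7:06 PM + 112 min = 8:58 PM.

8:58 PM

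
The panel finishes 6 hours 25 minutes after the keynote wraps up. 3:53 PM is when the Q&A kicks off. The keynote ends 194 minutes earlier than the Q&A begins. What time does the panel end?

7:04 PM

The keynote ends at 3:53 PM − 194 min = 12:39 PM.
The panel ends at 12:39 PM + 385 min = 7:04 PM.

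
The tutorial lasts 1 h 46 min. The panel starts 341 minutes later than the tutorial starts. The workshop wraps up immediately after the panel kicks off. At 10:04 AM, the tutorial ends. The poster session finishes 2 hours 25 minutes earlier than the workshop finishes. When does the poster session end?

The tutorial starts at 10:04 AM − 106 min = 8:18 AM.
The panel starts at 8:18 AM + 341 min = 1:59 PM.
So the workshop ends at 1:59 PM.
The poster session ends at 1:59 PM − 145 min = 11:34 AM.

11:34 AM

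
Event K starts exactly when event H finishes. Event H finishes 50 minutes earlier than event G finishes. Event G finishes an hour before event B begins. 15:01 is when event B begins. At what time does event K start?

13:11

Event G ends at 15:01 − 60 min = 14:01.
Event H ends at 14:01 − 50 min = 13:11.
So event K starts at 13:11.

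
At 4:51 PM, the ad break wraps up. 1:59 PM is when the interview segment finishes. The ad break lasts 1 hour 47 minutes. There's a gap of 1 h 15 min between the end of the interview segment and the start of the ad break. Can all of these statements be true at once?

The ad break starts at 1:59 PM + 75 min = 3:14 PM.
The ad break ends at 3:14 PM + 107 min = 5:01 PM.
But the ad break is also said to end at 4:51 PM — a 10-minute conflict.

No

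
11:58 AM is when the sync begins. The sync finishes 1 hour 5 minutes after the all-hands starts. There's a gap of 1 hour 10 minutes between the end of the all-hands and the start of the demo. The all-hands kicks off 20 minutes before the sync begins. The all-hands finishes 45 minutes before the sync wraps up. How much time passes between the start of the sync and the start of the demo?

The all-hands starts at 11:58 AM − 20 min = 11:38 AM.
The sync ends at 11:38 AM + 65 min = 12:43 PM.
The all-hands ends at 12:43 PM − 45 min = 11:58 AM.
The demo starts at 11:58 AM + 70 min = 1:08 PM.
From 11:58 AM to 1:08 PM is 70 minutes.

70 minutes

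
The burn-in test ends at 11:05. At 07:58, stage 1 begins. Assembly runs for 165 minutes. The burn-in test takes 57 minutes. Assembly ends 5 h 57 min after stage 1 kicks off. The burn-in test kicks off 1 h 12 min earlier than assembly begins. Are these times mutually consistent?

No

Assembly ends at 07:58 + 357 min = 13:55.
Assembly starts at 13:55 − 165 min = 11:10.
The burn-in test starts at 11:10 − 72 min = 09:58.
The burn-in test ends at 09:58 + 57 min = 10:55.
But the burn-in test is also said to end at 11:05 — a 10-minute conflict.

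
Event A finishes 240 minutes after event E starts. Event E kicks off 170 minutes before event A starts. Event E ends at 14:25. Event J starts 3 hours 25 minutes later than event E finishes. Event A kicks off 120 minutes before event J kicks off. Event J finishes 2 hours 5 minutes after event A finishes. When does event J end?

Event J starts at 14:25 + 205 min = 17:50.
Event A starts at 17:50 − 120 min = 15:50.
Event E starts at 15:50 − 170 min = 13:00.
Event A ends at 13:00 + 240 min = 17:00.
Event J ends at 17:00 + 125 min = 19:05.

19:05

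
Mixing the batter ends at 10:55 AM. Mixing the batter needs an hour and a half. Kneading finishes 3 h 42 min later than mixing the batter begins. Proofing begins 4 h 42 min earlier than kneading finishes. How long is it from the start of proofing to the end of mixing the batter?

2 h 30 min

Mixing the batter starts at 10:55 AM − 90 min = 9:25 AM.
Kneading ends at 9:25 AM + 222 min = 1:07 PM.
Proofing starts at 1:07 PM − 282 min = 8:25 AM.
From 8:25 AM to 10:55 AM is 2 h 30 min.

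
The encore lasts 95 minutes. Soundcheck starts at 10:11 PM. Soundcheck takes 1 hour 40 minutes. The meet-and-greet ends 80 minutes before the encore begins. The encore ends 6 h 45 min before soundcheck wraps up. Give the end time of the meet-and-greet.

2:11 PM

Soundcheck ends at 10:11 PM + 100 min = 11:51 PM.
The encore ends at 11:51 PM − 405 min = 5:06 PM.
The encore starts at 5:06 PM − 95 min = 3:31 PM.
The meet-and-greet ends at 3:31 PM − 80 min = 2:11 PM.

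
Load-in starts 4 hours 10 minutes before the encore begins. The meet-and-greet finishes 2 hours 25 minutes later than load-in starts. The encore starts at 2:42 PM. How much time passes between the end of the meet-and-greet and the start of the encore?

Load-in starts at 2:42 PM − 250 min = 10:32 AM.
The meet-and-greet ends at 10:32 AM + 145 min = 12:57 PM.
From 12:57 PM to 2:42 PM is 1 h 45 min.

1 h 45 min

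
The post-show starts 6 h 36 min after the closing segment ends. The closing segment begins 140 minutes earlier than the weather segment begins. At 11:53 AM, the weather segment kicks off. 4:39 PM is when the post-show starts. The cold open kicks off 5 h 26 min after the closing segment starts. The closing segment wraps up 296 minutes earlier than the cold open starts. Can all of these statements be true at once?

Yes

The closing segment starts at 11:53 AM − 140 min = 9:33 AM.
The cold open starts at 9:33 AM + 326 min = 2:59 PM.
The closing segment ends at 2:59 PM − 296 min = 10:03 AM.
The post-show starts at 10:03 AM + 396 min = 4:39 PM.
That matches the stated 4:39 PM, so the schedule is consistent.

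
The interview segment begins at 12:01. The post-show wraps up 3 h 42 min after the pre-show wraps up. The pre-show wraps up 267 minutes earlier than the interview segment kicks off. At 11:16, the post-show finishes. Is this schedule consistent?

Yes

The pre-show ends at 12:01 − 267 min = 07:34.
The post-show ends at 07:34 + 222 min = 11:16.
That matches the stated 11:16, so the schedule is consistent.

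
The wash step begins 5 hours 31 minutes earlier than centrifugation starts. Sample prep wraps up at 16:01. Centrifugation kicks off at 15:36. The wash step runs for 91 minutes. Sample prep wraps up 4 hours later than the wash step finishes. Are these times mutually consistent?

No

The wash step starts at 15:36 − 331 min = 10:05.
The wash step ends at 10:05 + 91 min = 11:36.
Sample prep ends at 11:36 + 240 min = 15:36.
But sample prep is also said to end at 16:01 — a 25-minute conflict.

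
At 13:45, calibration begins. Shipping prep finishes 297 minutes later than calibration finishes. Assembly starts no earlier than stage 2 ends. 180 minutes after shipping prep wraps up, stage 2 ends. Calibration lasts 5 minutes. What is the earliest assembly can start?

21:47

Calibration ends at 13:45 + 5 min = 13:50.
Shipping prep ends at 13:50 + 297 min = 18:47.
Stage 2 ends at 18:47 + 180 min = 21:47.
Assembly is bounded by stage 2, so the earliest it can start is 21:47.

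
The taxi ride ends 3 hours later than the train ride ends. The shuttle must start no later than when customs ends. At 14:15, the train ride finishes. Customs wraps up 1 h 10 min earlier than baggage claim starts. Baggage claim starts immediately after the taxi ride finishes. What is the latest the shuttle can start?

The taxi ride ends at 14:15 + 180 min = 17:15.
So baggage claim starts at 17:15.
Customs ends at 17:15 − 70 min = 16:05.
The shuttle is bounded by customs, so the latest it can start is 16:05.

16:05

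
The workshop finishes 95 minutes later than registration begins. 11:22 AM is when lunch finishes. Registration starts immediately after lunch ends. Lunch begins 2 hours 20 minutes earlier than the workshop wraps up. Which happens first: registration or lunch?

lunch

Registration starts at 11:22 AM.
The workshop ends at 11:22 AM + 95 min = 12:57 PM.
Lunch starts at 12:57 PM − 140 min = 10:37 AM.
Registration starts at 11:22 AM and lunch starts at 10:37 AM, so lunch is first.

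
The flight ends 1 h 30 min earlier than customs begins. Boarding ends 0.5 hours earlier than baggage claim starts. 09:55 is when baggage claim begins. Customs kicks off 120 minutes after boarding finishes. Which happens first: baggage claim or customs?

Boarding ends at 09:55 − 30 min = 09:25.
Customs starts at 09:25 + 120 min = 11:25.
Baggage claim starts at 09:55 and customs starts at 11:25, so baggage claim is first.

baggage claim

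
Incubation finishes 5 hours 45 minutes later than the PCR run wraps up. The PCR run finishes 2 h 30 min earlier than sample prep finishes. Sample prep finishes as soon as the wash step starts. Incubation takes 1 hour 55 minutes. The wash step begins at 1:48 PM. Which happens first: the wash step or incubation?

the wash step

Sample prep ends at 1:48 PM.
The PCR run ends at 1:48 PM − 150 min = 11:18 AM.
Incubation ends at 11:18 AM + 345 min = 5:03 PM.
Incubation starts at 5:03 PM − 115 min = 3:08 PM.
The wash step starts at 1:48 PM and incubation starts at 3:08 PM, so the wash step is first.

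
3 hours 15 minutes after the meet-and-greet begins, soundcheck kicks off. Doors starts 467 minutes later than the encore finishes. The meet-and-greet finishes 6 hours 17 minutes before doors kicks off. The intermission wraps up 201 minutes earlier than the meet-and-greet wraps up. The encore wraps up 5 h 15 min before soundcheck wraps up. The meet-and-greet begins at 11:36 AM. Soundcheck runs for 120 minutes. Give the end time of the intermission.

Soundcheck starts at 11:36 AM + 195 min = 2:51 PM.
Soundcheck ends at 2:51 PM + 120 min = 4:51 PM.
The encore ends at 4:51 PM − 315 min = 11:36 AM.
Doors starts at 11:36 AM + 467 min = 7:23 PM.
The meet-and-greet ends at 7:23 PM − 377 min = 1:06 PM.
The intermission ends at 1:06 PM − 201 min = 9:45 AM.

9:45 AM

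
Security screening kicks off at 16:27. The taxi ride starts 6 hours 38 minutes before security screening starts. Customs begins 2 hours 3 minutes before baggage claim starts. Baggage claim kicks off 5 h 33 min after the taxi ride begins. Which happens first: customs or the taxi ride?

the taxi ride

The taxi ride starts at 16:27 − 398 min = 09:49.
Baggage claim starts at 09:49 + 333 min = 15:22.
Customs starts at 15:22 − 123 min = 13:19.
Customs starts at 13:19 and the taxi ride starts at 09:49, so the taxi ride is first.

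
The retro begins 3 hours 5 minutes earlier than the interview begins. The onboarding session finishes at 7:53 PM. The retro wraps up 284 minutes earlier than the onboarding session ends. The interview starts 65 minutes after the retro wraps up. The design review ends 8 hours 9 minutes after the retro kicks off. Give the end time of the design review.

The retro ends at 7:53 PM − 284 min = 3:09 PM.
The interview starts at 3:09 PM + 65 min = 4:14 PM.
The retro starts at 4:14 PM − 185 min = 1:09 PM.
The design review ends at 1:09 PM + 489 min = 9:18 PM.

9:18 PM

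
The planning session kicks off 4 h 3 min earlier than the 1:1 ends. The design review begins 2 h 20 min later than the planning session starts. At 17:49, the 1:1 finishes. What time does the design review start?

The planning session starts at 17:49 − 243 min = 13:46.
The design review starts at 13:46 + 140 min = 16:06.

16:06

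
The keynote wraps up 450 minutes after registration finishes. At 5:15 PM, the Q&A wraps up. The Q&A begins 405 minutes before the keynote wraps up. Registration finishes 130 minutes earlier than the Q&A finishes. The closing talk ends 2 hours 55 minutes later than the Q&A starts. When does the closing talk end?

6:45 PM

Registration ends at 5:15 PM − 130 min = 3:05 PM.
The keynote ends at 3:05 PM + 450 min = 10:35 PM.
The Q&A starts at 10:35 PM − 405 min = 3:50 PM.
The closing talk ends at 3:50 PM + 175 min = 6:45 PM.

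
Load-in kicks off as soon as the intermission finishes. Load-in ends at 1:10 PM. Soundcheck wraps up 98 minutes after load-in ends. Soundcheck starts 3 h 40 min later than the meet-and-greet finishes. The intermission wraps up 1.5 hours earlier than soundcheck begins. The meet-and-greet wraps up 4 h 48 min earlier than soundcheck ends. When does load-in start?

Soundcheck ends at 1:10 PM + 98 min = 2:48 PM.
The meet-and-greet ends at 2:48 PM − 288 min = 10:00 AM.
Soundcheck starts at 10:00 AM + 220 min = 1:40 PM.
The intermission ends at 1:40 PM − 90 min = 12:10 PM.
So load-in starts at 12:10 PM.

12:10 PM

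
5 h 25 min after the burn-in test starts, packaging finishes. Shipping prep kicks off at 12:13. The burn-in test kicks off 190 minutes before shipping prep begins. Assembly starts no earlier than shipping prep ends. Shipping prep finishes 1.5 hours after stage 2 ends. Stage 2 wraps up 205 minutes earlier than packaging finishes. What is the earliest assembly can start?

12:33

The burn-in test starts at 12:13 − 190 min = 09:03.
Packaging ends at 09:03 + 325 min = 14:28.
Stage 2 ends at 14:28 − 205 min = 11:03.
Shipping prep ends at 11:03 + 90 min = 12:33.
Assembly is bounded by shipping prep, so the earliest it can start is 12:33.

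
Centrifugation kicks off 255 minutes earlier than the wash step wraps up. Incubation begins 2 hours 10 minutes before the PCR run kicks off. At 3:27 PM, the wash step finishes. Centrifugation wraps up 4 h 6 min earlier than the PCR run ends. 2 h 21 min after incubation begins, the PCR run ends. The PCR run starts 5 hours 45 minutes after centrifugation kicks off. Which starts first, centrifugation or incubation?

centrifugation

Centrifugation starts at 3:27 PM − 255 min = 11:12 AM.
The PCR run starts at 11:12 AM + 345 min = 4:57 PM.
Incubation starts at 4:57 PM − 130 min = 2:47 PM.
Centrifugation starts at 11:12 AM and incubation starts at 2:47 PM, so centrifugation is first.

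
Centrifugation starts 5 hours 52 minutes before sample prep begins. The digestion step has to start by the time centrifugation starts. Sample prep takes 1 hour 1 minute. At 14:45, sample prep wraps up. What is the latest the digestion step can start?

07:52

Sample prep starts at 14:45 − 61 min = 13:44.
Centrifugation starts at 13:44 − 352 min = 07:52.
The digestion step is bounded by centrifugation, so the latest it can start is 07:52.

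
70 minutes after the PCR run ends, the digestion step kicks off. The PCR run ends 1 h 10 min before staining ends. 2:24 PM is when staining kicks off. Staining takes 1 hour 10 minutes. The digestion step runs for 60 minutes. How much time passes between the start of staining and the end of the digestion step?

2 h 10 min

Staining ends at 2:24 PM + 70 min = 3:34 PM.
The PCR run ends at 3:34 PM − 70 min = 2:24 PM.
The digestion step starts at 2:24 PM + 70 min = 3:34 PM.
The digestion step ends at 3:34 PM + 60 min = 4:34 PM.
From 2:24 PM to 4:34 PM is 2 h 10 min.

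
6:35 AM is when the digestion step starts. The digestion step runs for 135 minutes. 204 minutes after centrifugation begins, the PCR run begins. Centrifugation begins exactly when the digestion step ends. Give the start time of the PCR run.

12:14 PM

The digestion step ends at 6:35 AM + 135 min = 8:50 AM.
So centrifugation starts at 8:50 AM.
The PCR run starts at 8:50 AM + 204 min = 12:14 PM.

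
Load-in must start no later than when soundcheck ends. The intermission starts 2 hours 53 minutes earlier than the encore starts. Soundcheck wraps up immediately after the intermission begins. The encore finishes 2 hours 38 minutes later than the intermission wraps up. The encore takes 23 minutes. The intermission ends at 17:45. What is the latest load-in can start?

The encore ends at 17:45 + 158 min = 20:23.
The encore starts at 20:23 − 23 min = 20:00.
The intermission starts at 20:00 − 173 min = 17:07.
So soundcheck ends at 17:07.
Load-in is bounded by soundcheck, so the latest it can start is 17:07.

17:07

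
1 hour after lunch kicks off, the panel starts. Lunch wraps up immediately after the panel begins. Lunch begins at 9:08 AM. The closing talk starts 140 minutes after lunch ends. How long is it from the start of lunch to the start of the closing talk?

The panel starts at 9:08 AM + 60 min = 10:08 AM.
So lunch ends at 10:08 AM.
The closing talk starts at 10:08 AM + 140 min = 12:28 PM.
From 9:08 AM to 12:28 PM is 3 hours 20 minutes.

3 hours 20 minutes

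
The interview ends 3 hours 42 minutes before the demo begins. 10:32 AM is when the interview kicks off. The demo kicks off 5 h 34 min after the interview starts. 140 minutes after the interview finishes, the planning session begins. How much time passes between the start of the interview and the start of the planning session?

The demo starts at 10:32 AM + 334 min = 4:06 PM.
The interview ends at 4:06 PM − 222 min = 12:24 PM.
The planning session starts at 12:24 PM + 140 min = 2:44 PM.
From 10:32 AM to 2:44 PM is 4 hours 12 minutes.

4 hours 12 minutes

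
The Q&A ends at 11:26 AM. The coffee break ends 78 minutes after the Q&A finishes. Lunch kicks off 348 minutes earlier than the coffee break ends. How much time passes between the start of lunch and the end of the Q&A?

270 minutes

The coffee break ends at 11:26 AM + 78 min = 12:44 PM.
Lunch starts at 12:44 PM − 348 min = 6:56 AM.
From 6:56 AM to 11:26 AM is 270 minutes.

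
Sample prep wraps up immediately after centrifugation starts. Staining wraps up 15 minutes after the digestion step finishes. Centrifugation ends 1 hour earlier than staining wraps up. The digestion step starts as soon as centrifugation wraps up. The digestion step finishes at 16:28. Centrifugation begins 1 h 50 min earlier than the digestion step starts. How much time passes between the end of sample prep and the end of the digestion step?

155 minutes

Staining ends at 16:28 + 15 min = 16:43.
Centrifugation ends at 16:43 − 60 min = 15:43.
So the digestion step starts at 15:43.
Centrifugation starts at 15:43 − 110 min = 13:53.
So sample prep ends at 13:53.
From 13:53 to 16:28 is 155 minutes.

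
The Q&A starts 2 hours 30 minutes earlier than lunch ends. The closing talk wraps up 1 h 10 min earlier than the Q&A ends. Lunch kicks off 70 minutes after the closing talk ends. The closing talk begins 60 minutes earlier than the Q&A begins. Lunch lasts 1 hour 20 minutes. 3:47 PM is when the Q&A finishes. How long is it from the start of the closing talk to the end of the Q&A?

The closing talk ends at 3:47 PM − 70 min = 2:37 PM.
Lunch starts at 2:37 PM + 70 min = 3:47 PM.
Lunch ends at 3:47 PM + 80 min = 5:07 PM.
The Q&A starts at 5:07 PM − 150 min = 2:37 PM.
The closing talk starts at 2:37 PM − 60 min = 1:37 PM.
From 1:37 PM to 3:47 PM is 2 h 10 min.

2 h 10 min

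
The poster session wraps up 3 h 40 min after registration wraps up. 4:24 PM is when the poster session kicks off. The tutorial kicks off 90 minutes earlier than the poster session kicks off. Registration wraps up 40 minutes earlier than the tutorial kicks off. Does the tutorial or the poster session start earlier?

The tutorial starts at 4:24 PM − 90 min = 2:54 PM.
The tutorial starts at 2:54 PM and the poster session starts at 4:24 PM, so the tutorial is first.

the tutorial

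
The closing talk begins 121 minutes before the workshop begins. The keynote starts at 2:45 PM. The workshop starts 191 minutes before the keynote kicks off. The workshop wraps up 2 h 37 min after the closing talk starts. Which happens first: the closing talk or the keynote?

The workshop starts at 2:45 PM − 191 min = 11:34 AM.
The closing talk starts at 11:34 AM − 121 min = 9:33 AM.
The closing talk starts at 9:33 AM and the keynote starts at 2:45 PM, so the closing talk is first.

the closing talk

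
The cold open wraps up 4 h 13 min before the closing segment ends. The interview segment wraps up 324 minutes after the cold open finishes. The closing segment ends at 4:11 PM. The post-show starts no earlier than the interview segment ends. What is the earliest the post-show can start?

The cold open ends at 4:11 PM − 253 min = 11:58 AM.
The interview segment ends at 11:58 AM + 324 min = 5:22 PM.
The post-show is bounded by the interview segment, so the earliest it can start is 5:22 PM.

5:22 PM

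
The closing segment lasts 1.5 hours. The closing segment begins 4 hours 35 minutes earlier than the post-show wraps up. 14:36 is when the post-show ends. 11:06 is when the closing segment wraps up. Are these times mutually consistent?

The closing segment starts at 14:36 − 275 min = 10:01.
The closing segment ends at 10:01 + 90 min = 11:31.
But the closing segment is also said to end at 11:06 — a 25-minute conflict.

No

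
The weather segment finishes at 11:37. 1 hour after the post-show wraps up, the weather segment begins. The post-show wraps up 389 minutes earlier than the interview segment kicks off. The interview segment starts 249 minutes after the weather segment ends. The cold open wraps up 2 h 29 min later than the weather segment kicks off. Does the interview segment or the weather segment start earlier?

the weather segment

The interview segment starts at 11:37 + 249 min = 15:46.
The post-show ends at 15:46 − 389 min = 09:17.
The weather segment starts at 09:17 + 60 min = 10:17.
The interview segment starts at 15:46 and the weather segment starts at 10:17, so the weather segment is first.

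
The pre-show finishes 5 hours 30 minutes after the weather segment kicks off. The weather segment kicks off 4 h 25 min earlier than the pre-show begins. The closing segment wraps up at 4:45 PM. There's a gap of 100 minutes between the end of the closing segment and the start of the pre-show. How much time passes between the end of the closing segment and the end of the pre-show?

The pre-show starts at 4:45 PM + 100 min = 6:25 PM.
The weather segment starts at 6:25 PM − 265 min = 2:00 PM.
The pre-show ends at 2:00 PM + 330 min = 7:30 PM.
From 4:45 PM to 7:30 PM is 2 h 45 min.

2 h 45 min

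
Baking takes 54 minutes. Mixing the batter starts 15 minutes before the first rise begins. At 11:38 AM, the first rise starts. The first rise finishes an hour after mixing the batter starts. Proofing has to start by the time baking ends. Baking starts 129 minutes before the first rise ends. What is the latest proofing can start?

11:08 AM

Mixing the batter starts at 11:38 AM − 15 min = 11:23 AM.
The first rise ends at 11:23 AM + 60 min = 12:23 PM.
Baking starts at 12:23 PM − 129 min = 10:14 AM.
Baking ends at 10:14 AM + 54 min = 11:08 AM.
Proofing is bounded by baking, so the latest it can start is 11:08 AM.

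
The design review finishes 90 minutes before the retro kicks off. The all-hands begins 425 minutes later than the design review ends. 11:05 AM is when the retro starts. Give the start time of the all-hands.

4:40 PM

The design review ends at 11:05 AM − 90 min = 9:35 AM.
The all-hands starts at 9:35 AM + 425 min = 4:40 PM.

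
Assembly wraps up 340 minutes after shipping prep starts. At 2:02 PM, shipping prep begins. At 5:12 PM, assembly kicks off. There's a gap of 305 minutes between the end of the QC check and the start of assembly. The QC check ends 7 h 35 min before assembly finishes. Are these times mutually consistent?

Yes

Assembly ends at 2:02 PM + 340 min = 7:42 PM.
The QC check ends at 7:42 PM − 455 min = 12:07 PM.
Assembly starts at 12:07 PM + 305 min = 5:12 PM.
That matches the stated 5:12 PM, so the schedule is consistent.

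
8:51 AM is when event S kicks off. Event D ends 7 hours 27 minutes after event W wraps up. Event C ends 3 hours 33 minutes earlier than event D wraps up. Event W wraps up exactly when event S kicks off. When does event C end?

12:45 PM

Event W ends at 8:51 AM.
Event D ends at 8:51 AM + 447 min = 4:18 PM.
Event C ends at 4:18 PM − 213 min = 12:45 PM.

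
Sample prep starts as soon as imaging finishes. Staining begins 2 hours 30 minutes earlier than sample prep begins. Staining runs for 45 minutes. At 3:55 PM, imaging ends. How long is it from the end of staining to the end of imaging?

1 hour 45 minutes

Sample prep starts at 3:55 PM.
Staining starts at 3:55 PM − 150 min = 1:25 PM.
Staining ends at 1:25 PM + 45 min = 2:10 PM.
From 2:10 PM to 3:55 PM is 1 hour 45 minutes.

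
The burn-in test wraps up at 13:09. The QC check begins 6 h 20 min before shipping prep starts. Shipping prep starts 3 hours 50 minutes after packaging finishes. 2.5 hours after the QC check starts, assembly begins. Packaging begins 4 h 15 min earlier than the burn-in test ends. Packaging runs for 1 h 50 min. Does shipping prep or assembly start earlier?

Packaging starts at 13:09 − 255 min = 08:54.
Packaging ends at 08:54 + 110 min = 10:44.
Shipping prep starts at 10:44 + 230 min = 14:34.
The QC check starts at 14:34 − 380 min = 08:14.
Assembly starts at 08:14 + 150 min = 10:44.
Shipping prep starts at 14:34 and assembly starts at 10:44, so assembly is first.

assembly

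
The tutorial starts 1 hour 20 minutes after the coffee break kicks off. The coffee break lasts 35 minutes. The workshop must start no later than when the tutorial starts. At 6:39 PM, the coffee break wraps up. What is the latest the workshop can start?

The coffee break starts at 6:39 PM − 35 min = 6:04 PM.
The tutorial starts at 6:04 PM + 80 min = 7:24 PM.
The workshop is bounded by the tutorial, so the latest it can start is 7:24 PM.

7:24 PM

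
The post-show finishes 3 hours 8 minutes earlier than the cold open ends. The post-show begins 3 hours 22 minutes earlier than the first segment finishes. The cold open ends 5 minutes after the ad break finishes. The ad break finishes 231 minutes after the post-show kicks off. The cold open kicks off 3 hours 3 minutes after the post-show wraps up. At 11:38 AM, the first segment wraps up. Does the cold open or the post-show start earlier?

the post-show

The post-show starts at 11:38 AM − 202 min = 8:16 AM.
The ad break ends at 8:16 AM + 231 min = 12:07 PM.
The cold open ends at 12:07 PM + 5 min = 12:12 PM.
The post-show ends at 12:12 PM − 188 min = 9:04 AM.
The cold open starts at 9:04 AM + 183 min = 12:07 PM.
The cold open starts at 12:07 PM and the post-show starts at 8:16 AM, so the post-show is first.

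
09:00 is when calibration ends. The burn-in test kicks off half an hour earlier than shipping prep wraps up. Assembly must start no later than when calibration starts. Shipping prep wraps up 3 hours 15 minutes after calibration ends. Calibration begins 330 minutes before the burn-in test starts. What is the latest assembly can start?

Shipping prep ends at 09:00 + 195 min = 12:15.
The burn-in test starts at 12:15 − 30 min = 11:45.
Calibration starts at 11:45 − 330 min = 06:15.
Assembly is bounded by calibration, so the latest it can start is 06:15.

06:15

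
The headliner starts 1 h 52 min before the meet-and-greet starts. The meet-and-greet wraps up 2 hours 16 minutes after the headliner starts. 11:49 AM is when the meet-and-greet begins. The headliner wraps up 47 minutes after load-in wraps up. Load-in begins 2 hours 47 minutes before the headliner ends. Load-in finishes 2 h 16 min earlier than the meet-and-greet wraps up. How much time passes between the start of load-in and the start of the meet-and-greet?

232 minutes

The headliner starts at 11:49 AM − 112 min = 9:57 AM.
The meet-and-greet ends at 9:57 AM + 136 min = 12:13 PM.
Load-in ends at 12:13 PM − 136 min = 9:57 AM.
The headliner ends at 9:57 AM + 47 min = 10:44 AM.
Load-in starts at 10:44 AM − 167 min = 7:57 AM.
From 7:57 AM to 11:49 AM is 232 minutes.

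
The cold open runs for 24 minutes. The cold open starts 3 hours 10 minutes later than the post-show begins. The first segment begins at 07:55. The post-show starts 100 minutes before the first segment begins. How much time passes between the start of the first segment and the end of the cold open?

114 minutes

The post-show starts at 07:55 − 100 min = 06:15.
The cold open starts at 06:15 + 190 min = 09:25.
The cold open ends at 09:25 + 24 min = 09:49.
From 07:55 to 09:49 is 114 minutes.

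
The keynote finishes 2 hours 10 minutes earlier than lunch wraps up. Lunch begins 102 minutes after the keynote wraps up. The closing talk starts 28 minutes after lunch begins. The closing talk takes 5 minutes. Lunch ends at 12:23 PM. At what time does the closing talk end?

The keynote ends at 12:23 PM − 130 min = 10:13 AM.
Lunch starts at 10:13 AM + 102 min = 11:55 AM.
The closing talk starts at 11:55 AM + 28 min = 12:23 PM.
The closing talk ends at 12:23 PM + 5 min = 12:28 PM.

12:28 PM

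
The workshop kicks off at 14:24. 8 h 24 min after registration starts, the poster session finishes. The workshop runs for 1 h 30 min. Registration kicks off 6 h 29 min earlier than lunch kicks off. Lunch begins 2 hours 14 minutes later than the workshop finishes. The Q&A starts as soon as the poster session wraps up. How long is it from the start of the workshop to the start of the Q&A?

5 hours 39 minutes

The workshop ends at 14:24 + 90 min = 15:54.
Lunch starts at 15:54 + 134 min = 18:08.
Registration starts at 18:08 − 389 min = 11:39.
The poster session ends at 11:39 + 504 min = 20:03.
So the Q&A starts at 20:03.
From 14:24 to 20:03 is 5 hours 39 minutes.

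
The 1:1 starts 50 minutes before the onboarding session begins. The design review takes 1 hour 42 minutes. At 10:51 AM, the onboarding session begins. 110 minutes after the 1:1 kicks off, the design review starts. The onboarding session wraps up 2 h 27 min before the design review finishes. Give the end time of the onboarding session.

The 1:1 starts at 10:51 AM − 50 min = 10:01 AM.
The design review starts at 10:01 AM + 110 min = 11:51 AM.
The design review ends at 11:51 AM + 102 min = 1:33 PM.
The onboarding session ends at 1:33 PM − 147 min = 11:06 AM.

11:06 AM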